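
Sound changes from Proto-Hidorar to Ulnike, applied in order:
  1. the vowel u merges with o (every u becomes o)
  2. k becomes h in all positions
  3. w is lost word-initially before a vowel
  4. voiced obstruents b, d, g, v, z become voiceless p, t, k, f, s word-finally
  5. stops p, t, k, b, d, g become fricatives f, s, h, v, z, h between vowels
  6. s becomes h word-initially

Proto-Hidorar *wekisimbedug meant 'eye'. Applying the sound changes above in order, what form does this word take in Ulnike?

Ulnike: start from *wekisimbedug.
  rule 1 (vowel merger): wekisimbedug → wekisimbedog
  rule 2 (unconditioned shift): wekisimbedog → wehisimbedog
  rule 3 (glide loss): wehisimbedog → ehisimbedog
  rule 4 (final devoicing): ehisimbedog → ehisimbedok
  rule 5 (intervocalic lenition): ehisimbedok → ehisimbezok
  rule 6: no change — ehisimbezok
  ⇒ Ulnike ehisimbezok

ehisimbezok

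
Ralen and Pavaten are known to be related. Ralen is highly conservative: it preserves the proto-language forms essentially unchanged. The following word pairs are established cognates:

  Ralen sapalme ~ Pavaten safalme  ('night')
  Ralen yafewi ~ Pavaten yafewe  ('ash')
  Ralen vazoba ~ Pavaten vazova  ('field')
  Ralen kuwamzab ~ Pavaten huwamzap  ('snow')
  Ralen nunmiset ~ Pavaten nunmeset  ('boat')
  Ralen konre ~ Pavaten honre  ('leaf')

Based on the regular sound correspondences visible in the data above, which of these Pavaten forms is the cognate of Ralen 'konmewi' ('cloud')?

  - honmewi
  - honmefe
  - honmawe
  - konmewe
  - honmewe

konre ~ honre — Ralen k corresponds to Pavaten h word-initially before a back vowel.
yafewi ~ yafewe — Ralen i corresponds to Pavaten e word-finally.
Applying these to Ralen 'konmewi':
  konmewi → honmewi   (k→h word-initially before a back vowel)
  honmewi → honmewe   (i→e word-finally)
So the Pavaten cognate is 'honmewe'.

honmewe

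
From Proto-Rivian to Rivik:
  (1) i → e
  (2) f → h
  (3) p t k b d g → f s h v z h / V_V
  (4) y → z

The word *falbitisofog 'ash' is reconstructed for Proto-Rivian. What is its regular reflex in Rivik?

Rivik: *falbitisofog > falbetesofog > halbetesohog > halbesesohog  (by vowel merger, unconditioned shift, intervocalic lenition)

halbesesohog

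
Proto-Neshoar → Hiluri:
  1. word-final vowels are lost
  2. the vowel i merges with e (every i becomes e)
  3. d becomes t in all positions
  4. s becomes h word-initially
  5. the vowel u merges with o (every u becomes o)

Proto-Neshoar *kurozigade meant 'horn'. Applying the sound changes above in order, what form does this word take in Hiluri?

Hiluri: start from *kurozigade.
  rule 1 (apocope): kurozigade → kurozigad
  rule 2 (vowel merger): kurozigad → kurozegad
  rule 3 (unconditioned shift): kurozegad → kurozegat
  rule 4: no change — kurozegat
  rule 5 (vowel merger): kurozegat → korozegat
  ⇒ Hiluri korozegat

korozegat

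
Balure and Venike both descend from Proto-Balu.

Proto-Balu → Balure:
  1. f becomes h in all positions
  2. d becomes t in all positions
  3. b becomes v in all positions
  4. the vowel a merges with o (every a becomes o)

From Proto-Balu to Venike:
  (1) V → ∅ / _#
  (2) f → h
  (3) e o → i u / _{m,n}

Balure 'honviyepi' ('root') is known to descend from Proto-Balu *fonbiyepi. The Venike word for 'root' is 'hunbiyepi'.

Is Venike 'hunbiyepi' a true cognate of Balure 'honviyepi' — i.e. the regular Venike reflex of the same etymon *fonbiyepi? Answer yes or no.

no

Derive the expected Venike reflex of *fonbiyepi:
Venike: start from *fonbiyepi.
  rule 1 (apocope): fonbiyepi → fonbiyep
  rule 2 (unconditioned shift): fonbiyep → honbiyep
  rule 3 (pre-nasal raising): honbiyep → hunbiyep
  ⇒ Venike hunbiyep
The regular Venike reflex would be 'hunbiyep', but the attested form is 'hunbiyepi'. The correspondence is irregular, so they are not cognates (the Venike form has a different source).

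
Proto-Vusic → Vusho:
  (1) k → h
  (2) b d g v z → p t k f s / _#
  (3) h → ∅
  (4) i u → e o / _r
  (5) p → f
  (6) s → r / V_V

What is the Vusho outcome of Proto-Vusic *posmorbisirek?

fosmorbirere

Vusho: *posmorbisirek > posmorbisireh > posmorbisire > posmorbisere > fosmorbisere > fosmorbirere  (by unconditioned shift, h-loss, pre-rhotic lowering, unconditioned shift, rhotacism)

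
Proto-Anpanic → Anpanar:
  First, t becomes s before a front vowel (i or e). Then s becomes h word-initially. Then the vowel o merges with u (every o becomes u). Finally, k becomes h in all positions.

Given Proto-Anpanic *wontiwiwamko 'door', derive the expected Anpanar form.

Anpanar: *wontiwiwamko
  wontiwiwamko → wonsiwiwamko   [palatalisation]
  wonsiwiwamko (rule 2 does not apply)
  wonsiwiwamko → wunsiwiwamku   [vowel merger]
  wunsiwiwamku → wunsiwiwamhu   [unconditioned shift]
  giving Anpanar wunsiwiwamhu.

wunsiwiwamhu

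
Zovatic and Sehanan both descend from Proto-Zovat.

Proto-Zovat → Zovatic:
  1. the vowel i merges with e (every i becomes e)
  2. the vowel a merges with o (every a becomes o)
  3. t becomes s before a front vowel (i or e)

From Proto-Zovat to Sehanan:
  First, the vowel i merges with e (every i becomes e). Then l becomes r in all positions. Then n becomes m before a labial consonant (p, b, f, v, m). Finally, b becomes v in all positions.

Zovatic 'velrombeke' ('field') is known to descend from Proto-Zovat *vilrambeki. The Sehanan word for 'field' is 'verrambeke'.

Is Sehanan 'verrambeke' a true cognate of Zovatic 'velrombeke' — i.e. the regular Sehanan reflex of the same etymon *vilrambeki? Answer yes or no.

no

Derive the expected Sehanan reflex of *vilrambeki:
Sehanan: *vilrambeki > velrambeke > verrambeke > verramveke  (by vowel merger, unconditioned shift, unconditioned shift)
The regular Sehanan reflex would be 'verramveke', but the attested form is 'verrambeke'. The correspondence is irregular, so they are not cognates (the Sehanan form has a different source).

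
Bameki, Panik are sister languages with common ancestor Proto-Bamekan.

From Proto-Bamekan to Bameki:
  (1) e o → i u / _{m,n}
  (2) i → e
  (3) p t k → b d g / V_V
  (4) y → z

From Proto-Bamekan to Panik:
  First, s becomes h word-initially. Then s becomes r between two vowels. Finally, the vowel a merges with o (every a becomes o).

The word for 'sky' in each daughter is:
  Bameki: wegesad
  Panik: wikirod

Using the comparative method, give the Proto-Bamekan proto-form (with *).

*wikisad

Position 2: Bameki has e, Panik has i. Panik preserves i here (none of its changes turn any other segment into i), so the proto-segment is *i.
Position 5: Bameki has s, Panik has r. Bameki preserves s here (none of its changes turn any other segment into s), so the proto-segment is *s.
Position 3: Bameki has g, Panik has k. Panik preserves k here (none of its changes turn any other segment into k), so the proto-segment is *k.
Continuing position by position gives *wikisad; check it forward:
Bameki: *wikisad
  wikisad (rule 1 does not apply)
  wikisad → wekesad   [vowel merger]
  wekesad → wegesad   [intervocalic voicing]
  wegesad (rule 4 does not apply)
  giving Bameki wegesad.
Panik: start from *wikisad.
  rule 1: no change — wikisad
  rule 2 (rhotacism): wikisad → wikirad
  rule 3 (vowel merger): wikirad → wikirod
  ⇒ Panik wikirod
No other proto-form is consistent with every reflex, so the reconstruction is *wikisad.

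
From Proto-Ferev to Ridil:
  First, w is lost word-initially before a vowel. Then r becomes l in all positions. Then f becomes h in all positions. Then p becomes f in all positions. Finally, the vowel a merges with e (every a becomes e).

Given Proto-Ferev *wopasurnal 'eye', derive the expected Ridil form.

Ridil: *wopasurnal > opasurnal > opasulnal > ofasulnal > ofesulnel  (by glide loss, unconditioned shift, unconditioned shift, vowel merger)

ofesulnel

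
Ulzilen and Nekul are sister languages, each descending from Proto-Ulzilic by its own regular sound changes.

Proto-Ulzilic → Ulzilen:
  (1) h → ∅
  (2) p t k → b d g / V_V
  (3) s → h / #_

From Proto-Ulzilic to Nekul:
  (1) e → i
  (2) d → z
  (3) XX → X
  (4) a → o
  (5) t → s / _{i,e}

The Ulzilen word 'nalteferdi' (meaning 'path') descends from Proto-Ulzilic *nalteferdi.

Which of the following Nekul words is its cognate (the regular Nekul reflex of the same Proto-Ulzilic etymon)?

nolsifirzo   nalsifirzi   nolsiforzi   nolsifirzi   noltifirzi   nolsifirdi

Nekul: *nalteferdi > naltifirdi > naltifirzi > noltifirzi > nolsifirzi  (by vowel merger, unconditioned shift, vowel merger, palatalisation)
The other candidates each miss or misapply at least one Nekul change.

nolsifirzi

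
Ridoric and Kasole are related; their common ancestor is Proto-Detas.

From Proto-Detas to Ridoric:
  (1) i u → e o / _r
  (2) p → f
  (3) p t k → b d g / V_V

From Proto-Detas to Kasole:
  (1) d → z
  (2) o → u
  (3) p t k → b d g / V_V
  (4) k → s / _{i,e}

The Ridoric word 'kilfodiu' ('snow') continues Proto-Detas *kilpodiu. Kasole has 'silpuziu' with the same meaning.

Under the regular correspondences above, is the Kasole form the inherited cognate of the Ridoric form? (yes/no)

Derive the expected Kasole reflex of *kilpodiu:
Kasole: *kilpodiu
  kilpodiu → kilpoziu   [unconditioned shift]
  kilpoziu → kilpuziu   [vowel merger]
  kilpuziu (rule 3 does not apply)
  kilpuziu → silpuziu   [palatalisation]
  giving Kasole silpuziu.
Kasole 'silpuziu' matches the regular reflex exactly, so the pair is cognate.

yes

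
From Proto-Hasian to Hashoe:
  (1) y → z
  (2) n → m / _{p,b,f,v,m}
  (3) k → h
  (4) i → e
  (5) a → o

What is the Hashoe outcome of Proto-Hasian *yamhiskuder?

zomheshuder

Hashoe: *yamhiskuder
  yamhiskuder → zamhiskuder   [unconditioned shift]
  zamhiskuder (rule 2 does not apply)
  zamhiskuder → zamhishuder   [unconditioned shift]
  zamhishuder → zamheshuder   [vowel merger]
  zamheshuder → zomheshuder   [vowel merger]
  giving Hashoe zomheshuder.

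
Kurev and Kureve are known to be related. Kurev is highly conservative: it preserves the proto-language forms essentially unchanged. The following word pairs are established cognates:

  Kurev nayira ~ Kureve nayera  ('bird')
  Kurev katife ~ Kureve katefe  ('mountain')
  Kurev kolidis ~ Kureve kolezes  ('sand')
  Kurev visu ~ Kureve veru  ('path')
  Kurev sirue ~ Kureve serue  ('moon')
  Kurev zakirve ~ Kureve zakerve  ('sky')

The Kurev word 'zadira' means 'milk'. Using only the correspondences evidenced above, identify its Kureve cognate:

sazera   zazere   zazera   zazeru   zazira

zazera

kolidis ~ kolezes — Kurev d corresponds to Kureve z between vowels (before a front vowel).
nayira ~ nayera, sirue ~ serue — Kurev i corresponds to Kureve e after a consonant, before r.
Applying these to Kurev 'zadira':
  zadira → zazira   (d→z between vowels (before a front vowel))
  zazira → zazera   (i→e after a consonant, before r)
So the Kureve cognate is 'zazera'.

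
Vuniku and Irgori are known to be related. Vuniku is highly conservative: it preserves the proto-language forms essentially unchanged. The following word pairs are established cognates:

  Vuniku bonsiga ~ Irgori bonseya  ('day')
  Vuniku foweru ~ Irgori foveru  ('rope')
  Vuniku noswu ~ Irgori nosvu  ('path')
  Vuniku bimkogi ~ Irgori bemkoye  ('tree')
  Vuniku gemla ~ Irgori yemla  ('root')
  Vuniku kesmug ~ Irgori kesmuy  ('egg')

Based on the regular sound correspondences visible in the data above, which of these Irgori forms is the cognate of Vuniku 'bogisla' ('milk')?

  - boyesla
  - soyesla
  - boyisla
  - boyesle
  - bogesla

bimkogi ~ bemkoye — Vuniku g corresponds to Irgori y between vowels (before a front vowel).
bonsiga ~ bonseya — Vuniku i corresponds to Irgori e after a consonant, before a consonant other than r, m, n, p, b, f, v.
Applying these to Vuniku 'bogisla':
  bogisla → boyisla   (g→y between vowels (before a front vowel))
  boyisla → boyesla   (i→e after a consonant, before a consonant other than r, m, n, p, b, f, v)
So the Irgori cognate is 'boyesla'.

boyesla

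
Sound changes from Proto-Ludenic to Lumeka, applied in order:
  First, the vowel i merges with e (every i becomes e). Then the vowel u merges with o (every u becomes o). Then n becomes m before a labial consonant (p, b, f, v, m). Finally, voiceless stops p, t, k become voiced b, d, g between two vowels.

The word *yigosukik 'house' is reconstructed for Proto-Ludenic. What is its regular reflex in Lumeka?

Lumeka: start from *yigosukik.
  rule 1 (vowel merger): yigosukik → yegosukek
  rule 2 (vowel merger): yegosukek → yegosokek
  rule 3: no change — yegosokek
  rule 4 (intervocalic voicing): yegosokek → yegosogek
  ⇒ Lumeka yegosogek

yegosogek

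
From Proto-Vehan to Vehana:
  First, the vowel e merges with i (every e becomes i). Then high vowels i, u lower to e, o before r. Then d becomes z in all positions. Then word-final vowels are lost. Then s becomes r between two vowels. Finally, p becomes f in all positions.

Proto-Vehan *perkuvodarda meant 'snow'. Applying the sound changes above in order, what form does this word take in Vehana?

Vehana: *perkuvodarda > pirkuvodarda > perkuvodarda > perkuvozarza > perkuvozarz > ferkuvozarz  (by vowel merger, pre-rhotic lowering, unconditioned shift, apocope, unconditioned shift)

ferkuvozarz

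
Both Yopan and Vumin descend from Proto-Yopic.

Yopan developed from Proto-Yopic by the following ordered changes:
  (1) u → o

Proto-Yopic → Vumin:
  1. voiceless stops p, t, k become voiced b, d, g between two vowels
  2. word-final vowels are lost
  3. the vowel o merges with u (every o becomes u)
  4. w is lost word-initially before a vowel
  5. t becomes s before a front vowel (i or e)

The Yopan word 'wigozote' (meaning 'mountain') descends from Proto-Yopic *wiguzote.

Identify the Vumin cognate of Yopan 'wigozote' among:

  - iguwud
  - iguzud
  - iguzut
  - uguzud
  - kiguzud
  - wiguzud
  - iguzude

Vumin: *wiguzote > wiguzode > wiguzod > wiguzud > iguzud  (by intervocalic voicing, apocope, vowel merger, glide loss)
The other candidates each miss or misapply at least one Vumin change.

iguzud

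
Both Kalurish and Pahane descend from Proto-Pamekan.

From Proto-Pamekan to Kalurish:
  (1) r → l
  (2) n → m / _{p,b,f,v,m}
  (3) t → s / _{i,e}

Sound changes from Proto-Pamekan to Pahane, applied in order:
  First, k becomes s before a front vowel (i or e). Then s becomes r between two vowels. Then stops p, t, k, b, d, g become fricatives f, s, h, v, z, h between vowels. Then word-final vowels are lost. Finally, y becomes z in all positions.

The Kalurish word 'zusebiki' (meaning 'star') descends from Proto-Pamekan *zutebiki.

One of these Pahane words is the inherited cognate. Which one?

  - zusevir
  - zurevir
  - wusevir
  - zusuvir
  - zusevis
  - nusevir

Pahane: *zutebiki > zutebisi > zutebiri > zuseviri > zusevir  (by palatalisation, rhotacism, intervocalic lenition, apocope)
The other candidates each miss or misapply at least one Pahane change.

zusevir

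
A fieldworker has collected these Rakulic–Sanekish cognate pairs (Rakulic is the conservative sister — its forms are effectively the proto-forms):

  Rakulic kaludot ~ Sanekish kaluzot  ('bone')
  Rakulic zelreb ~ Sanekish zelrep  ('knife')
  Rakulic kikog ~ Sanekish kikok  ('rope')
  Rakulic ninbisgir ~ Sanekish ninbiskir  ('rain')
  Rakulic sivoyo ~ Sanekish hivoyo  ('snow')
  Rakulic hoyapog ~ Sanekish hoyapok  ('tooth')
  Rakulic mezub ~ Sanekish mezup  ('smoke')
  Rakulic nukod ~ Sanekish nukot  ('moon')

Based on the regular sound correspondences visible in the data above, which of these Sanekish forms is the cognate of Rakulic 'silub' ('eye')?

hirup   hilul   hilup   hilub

hilup

sivoyo ~ hivoyo — Rakulic s corresponds to Sanekish h word-initially before a front vowel.
zelreb ~ zelrep, mezub ~ mezup — Rakulic b corresponds to Sanekish p word-finally.
Applying these to Rakulic 'silub':
  silub → hilub   (s→h word-initially before a front vowel)
  hilub → hilup   (b→p word-finally)
So the Sanekish cognate is 'hilup'.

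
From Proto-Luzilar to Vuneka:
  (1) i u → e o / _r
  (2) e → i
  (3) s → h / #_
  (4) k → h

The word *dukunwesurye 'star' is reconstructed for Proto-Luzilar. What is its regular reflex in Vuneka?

duhunwisoryi

Vuneka: *dukunwesurye > dukunwesorye > dukunwisoryi > duhunwisoryi  (by pre-rhotic lowering, vowel merger, unconditioned shift)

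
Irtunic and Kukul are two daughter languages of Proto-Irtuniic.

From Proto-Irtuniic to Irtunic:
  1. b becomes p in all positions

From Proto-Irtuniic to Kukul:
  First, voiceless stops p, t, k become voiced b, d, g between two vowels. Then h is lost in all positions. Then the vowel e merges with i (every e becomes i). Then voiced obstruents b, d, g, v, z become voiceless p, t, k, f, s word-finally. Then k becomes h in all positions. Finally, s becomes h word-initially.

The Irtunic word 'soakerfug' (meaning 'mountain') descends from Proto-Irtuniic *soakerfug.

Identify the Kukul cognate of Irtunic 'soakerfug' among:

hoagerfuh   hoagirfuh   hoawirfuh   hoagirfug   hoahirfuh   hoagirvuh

Kukul: *soakerfug > soagerfug > soagirfug > soagirfuk > soagirfuh > hoagirfuh  (by intervocalic voicing, vowel merger, final devoicing, unconditioned shift, debuccalisation)
Among the options, 'hoagirfuh' alone shows every Kukul change applied in order.

hoagirfuh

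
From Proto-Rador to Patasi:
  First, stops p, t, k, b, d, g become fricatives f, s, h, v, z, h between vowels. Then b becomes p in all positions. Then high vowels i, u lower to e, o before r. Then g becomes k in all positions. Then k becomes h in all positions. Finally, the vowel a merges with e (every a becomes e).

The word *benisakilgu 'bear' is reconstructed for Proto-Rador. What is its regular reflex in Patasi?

Patasi: *benisakilgu
  benisakilgu → benisahilgu   [intervocalic lenition]
  benisahilgu → penisahilgu   [unconditioned shift]
  penisahilgu (rule 3 does not apply)
  penisahilgu → penisahilku   [unconditioned shift]
  penisahilku → penisahilhu   [unconditioned shift]
  penisahilhu → penisehilhu   [vowel merger]
  giving Patasi penisehilhu.

penisehilhu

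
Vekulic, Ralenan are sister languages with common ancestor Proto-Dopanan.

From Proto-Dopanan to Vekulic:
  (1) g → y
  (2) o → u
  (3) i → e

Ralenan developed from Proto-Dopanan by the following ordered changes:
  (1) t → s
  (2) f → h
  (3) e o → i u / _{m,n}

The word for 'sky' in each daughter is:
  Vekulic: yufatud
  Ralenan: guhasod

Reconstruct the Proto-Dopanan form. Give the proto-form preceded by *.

*gufatod

Position 3: Vekulic has f, Ralenan has h. Vekulic preserves f here (none of its changes turn any other segment into f), so the proto-segment is *f.
Position 1: Vekulic has y, Ralenan has g. Ralenan preserves g here (none of its changes turn any other segment into g), so the proto-segment is *g.
Position 6: Vekulic has u, Ralenan has o. Ralenan preserves o here (none of its changes turn any other segment into o), so the proto-segment is *o.
This points to *gufatod. Verify forward in each daughter:
Vekulic: start from *gufatod.
  rule 1 (unconditioned shift): gufatod → yufatod
  rule 2 (vowel merger): yufatod → yufatud
  rule 3: no change — yufatud
  ⇒ Vekulic yufatud
Ralenan: start from *gufatod.
  rule 1 (unconditioned shift): gufatod → gufasod
  rule 2 (unconditioned shift): gufasod → guhasod
  rule 3: no change — guhasod
  ⇒ Ralenan guhasod
Only *gufatod yields all of Vekulic yufatud, Ralenan guhasod.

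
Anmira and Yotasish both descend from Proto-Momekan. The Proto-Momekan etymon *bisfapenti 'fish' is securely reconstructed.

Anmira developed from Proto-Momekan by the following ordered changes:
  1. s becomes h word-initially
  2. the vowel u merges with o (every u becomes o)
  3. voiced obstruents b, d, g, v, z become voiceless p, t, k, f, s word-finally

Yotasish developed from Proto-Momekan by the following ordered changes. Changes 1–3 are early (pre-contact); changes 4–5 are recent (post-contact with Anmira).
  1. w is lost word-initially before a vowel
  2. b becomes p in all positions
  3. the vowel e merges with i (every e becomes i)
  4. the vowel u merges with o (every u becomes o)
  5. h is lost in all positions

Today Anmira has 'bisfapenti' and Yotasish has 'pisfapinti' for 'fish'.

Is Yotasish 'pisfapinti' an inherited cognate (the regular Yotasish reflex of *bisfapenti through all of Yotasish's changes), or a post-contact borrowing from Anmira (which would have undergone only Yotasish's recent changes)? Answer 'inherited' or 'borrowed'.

If inherited, *bisfapenti would pass through all of Yotasish's changes:
Yotasish: start from *bisfapenti.
  rule 1: no change — bisfapenti
  rule 2 (unconditioned shift): bisfapenti → pisfapenti
  rule 3 (vowel merger): pisfapenti → pisfapinti
  rule 4: no change — pisfapinti
  rule 5: no change — pisfapinti
  ⇒ Yotasish pisfapinti
If borrowed from Anmira 'bisfapenti' after the early changes, it would undergo only the recent ones:
  rule 4 (vowel merger): no change (bisfapenti)
  rule 5 (h-loss): no change (bisfapenti)
  ⇒ as a loan: bisfapenti
Yotasish 'pisfapinti' matches the inherited outcome exactly, so it is an inherited cognate, not a loan.

inherited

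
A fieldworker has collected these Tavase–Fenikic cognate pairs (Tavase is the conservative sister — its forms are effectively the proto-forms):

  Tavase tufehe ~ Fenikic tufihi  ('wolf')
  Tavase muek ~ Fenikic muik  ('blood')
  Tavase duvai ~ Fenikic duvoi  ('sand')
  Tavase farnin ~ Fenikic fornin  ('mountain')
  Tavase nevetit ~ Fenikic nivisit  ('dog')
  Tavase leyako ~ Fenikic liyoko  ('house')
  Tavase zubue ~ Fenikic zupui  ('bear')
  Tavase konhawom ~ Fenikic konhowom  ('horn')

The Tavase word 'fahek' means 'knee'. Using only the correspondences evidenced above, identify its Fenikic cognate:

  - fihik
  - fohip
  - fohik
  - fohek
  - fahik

fohik

leyako ~ liyoko, konhawom ~ konhowom — Tavase a corresponds to Fenikic o after a consonant, before a consonant other than r, m, n, p, b, f, v.
tufehe ~ tufihi, nevetit ~ nivisit — Tavase e corresponds to Fenikic i after a consonant, before a consonant other than r, m, n, p, b, f, v.
Applying these to Tavase 'fahek':
  fahek → fohek   (a→o after a consonant, before a consonant other than r, m, n, p, b, f, v)
  fohek → fohik   (e→i after a consonant, before a consonant other than r, m, n, p, b, f, v)
So the Fenikic cognate is 'fohik'.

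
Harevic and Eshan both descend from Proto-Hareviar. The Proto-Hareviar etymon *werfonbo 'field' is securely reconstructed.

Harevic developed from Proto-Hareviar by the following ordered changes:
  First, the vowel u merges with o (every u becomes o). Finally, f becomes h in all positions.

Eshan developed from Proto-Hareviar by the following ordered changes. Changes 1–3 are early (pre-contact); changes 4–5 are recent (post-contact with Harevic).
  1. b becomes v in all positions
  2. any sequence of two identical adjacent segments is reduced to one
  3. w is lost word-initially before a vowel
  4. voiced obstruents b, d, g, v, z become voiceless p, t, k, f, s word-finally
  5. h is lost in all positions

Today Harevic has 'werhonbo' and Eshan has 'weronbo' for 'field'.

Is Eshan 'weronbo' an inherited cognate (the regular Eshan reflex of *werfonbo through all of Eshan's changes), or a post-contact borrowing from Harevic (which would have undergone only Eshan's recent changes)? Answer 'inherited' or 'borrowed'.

If inherited, *werfonbo would pass through all of Eshan's changes:
Eshan: *werfonbo > werfonvo > erfonvo  (by unconditioned shift, glide loss)
If borrowed from Harevic 'werhonbo' after the early changes, it would undergo only the recent ones:
  rule 4 (final devoicing): no change (werhonbo)
  rule 5 (h-loss): werhonbo → weronbo
  ⇒ as a loan: weronbo
Eshan 'weronbo' matches the loan outcome 'weronbo', not the inherited 'erfonvo' — it skipped the early Eshan changes, so it was borrowed from Harevic.

borrowed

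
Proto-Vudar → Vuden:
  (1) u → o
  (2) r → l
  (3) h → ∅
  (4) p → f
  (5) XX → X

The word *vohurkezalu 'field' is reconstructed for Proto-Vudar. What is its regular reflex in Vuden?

Vuden: *vohurkezalu > vohorkezalo > voholkezalo > voolkezalo > volkezalo  (by vowel merger, unconditioned shift, h-loss, degemination)

volkezalo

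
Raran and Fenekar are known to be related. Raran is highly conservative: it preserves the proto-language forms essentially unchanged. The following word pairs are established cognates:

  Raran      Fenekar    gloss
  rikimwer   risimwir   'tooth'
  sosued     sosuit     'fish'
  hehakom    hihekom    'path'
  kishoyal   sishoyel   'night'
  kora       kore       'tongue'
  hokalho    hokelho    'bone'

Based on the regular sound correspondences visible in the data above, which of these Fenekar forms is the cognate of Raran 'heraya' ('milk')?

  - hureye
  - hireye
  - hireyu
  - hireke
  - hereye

hireye

rikimwer ~ risimwir — Raran e corresponds to Fenekar i after a consonant, before r.
hehakom ~ hihekom, kishoyal ~ sishoyel — Raran a corresponds to Fenekar e after a consonant, before a consonant other than r, m, n, p, b, f, v.
kora ~ kore — Raran a corresponds to Fenekar e word-finally.
Applying these to Raran 'heraya':
  heraya → hiraya   (e→i after a consonant, before r)
  hiraya → hireya   (a→e after a consonant, before a consonant other than r, m, n, p, b, f, v)
  hireya → hireye   (a→e word-finally)
So the Fenekar cognate is 'hireye'.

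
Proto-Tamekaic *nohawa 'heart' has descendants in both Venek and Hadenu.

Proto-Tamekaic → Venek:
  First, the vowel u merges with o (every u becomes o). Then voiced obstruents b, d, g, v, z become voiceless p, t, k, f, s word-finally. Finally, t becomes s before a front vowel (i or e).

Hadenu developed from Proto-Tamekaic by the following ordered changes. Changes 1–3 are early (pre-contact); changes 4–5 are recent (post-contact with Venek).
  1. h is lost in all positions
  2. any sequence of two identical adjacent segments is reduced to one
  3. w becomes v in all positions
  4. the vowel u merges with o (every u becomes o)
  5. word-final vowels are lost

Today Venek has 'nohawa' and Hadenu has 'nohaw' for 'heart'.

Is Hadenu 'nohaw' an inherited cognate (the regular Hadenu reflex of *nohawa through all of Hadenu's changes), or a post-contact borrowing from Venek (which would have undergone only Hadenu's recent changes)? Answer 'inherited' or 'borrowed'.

borrowed

If inherited, *nohawa would pass through all of Hadenu's changes:
Hadenu: *nohawa
  nohawa → noawa   [h-loss]
  noawa (rule 2 does not apply)
  noawa → noava   [unconditioned shift]
  noava (rule 4 does not apply)
  noava → noav   [apocope]
  giving Hadenu noav.
If borrowed from Venek 'nohawa' after the early changes, it would undergo only the recent ones:
  rule 4 (vowel merger): no change (nohawa)
  rule 5 (apocope): nohawa → nohaw
  ⇒ as a loan: nohaw
Hadenu 'nohaw' matches the loan outcome 'nohaw', not the inherited 'noav' — it skipped the early Hadenu changes, so it was borrowed from Venek.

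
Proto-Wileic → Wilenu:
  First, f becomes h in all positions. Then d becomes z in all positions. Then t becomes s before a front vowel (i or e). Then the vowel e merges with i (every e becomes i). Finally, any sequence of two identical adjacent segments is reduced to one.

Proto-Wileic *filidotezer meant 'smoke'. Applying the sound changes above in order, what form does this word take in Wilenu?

Wilenu: start from *filidotezer.
  rule 1 (unconditioned shift): filidotezer → hilidotezer
  rule 2 (unconditioned shift): hilidotezer → hilizotezer
  rule 3 (palatalisation): hilizotezer → hilizosezer
  rule 4 (vowel merger): hilizosezer → hilizosizir
  rule 5: no change — hilizosizir
  ⇒ Wilenu hilizosizir

hilizosizir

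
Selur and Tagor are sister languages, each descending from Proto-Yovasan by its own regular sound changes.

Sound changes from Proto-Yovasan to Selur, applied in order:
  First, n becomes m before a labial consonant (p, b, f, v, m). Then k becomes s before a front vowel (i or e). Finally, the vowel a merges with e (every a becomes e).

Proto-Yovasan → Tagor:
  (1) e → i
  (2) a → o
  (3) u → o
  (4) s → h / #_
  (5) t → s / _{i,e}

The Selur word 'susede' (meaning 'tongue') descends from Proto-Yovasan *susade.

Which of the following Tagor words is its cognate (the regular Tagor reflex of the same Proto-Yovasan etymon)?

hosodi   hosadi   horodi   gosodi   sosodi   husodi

Tagor: start from *susade.
  rule 1 (vowel merger): susade → susadi
  rule 2 (vowel merger): susadi → susodi
  rule 3 (vowel merger): susodi → sosodi
  rule 4 (debuccalisation): sosodi → hosodi
  rule 5: no change — hosodi
  ⇒ Tagor hosodi
The other candidates each miss or misapply at least one Tagor change.

hosodi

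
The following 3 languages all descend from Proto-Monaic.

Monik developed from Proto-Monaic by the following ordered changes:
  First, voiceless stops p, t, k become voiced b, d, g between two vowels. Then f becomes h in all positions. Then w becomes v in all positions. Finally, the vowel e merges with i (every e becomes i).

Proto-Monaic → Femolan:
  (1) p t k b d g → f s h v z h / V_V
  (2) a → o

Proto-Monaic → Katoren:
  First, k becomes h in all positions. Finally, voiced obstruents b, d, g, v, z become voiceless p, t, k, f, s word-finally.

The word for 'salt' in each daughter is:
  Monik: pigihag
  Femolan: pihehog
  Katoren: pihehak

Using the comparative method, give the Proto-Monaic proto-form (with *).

*pikehag

Position 3: Monik has g, Femolan has h, Katoren has h. Taking the neighbouring segments as reconstructed: Monik g could go back to *k or *g; Femolan h could go back to *k or *g or *h; Katoren h could go back to *k or *h — the one source consistent with every daughter is *k.
Position 6: Monik has a, Femolan has o, Katoren has a. Monik preserves a here (none of its changes turn any other segment into a), so the proto-segment is *a.
Position 7: Monik has g, Femolan has g, Katoren has k. Femolan preserves g here (none of its changes turn any other segment into g), so the proto-segment is *g.
Verify the candidate proto-form against each daughter:
Monik: *pikehag > pigehag > pigihag  (by intervocalic voicing, vowel merger)
Femolan: start from *pikehag.
  rule 1 (intervocalic lenition): pikehag → pihehag
  rule 2 (vowel merger): pihehag → pihehog
  ⇒ Femolan pihehog
Katoren: *pikehag
  pikehag → pihehag   [unconditioned shift]
  pihehag → pihehak   [final devoicing]
  giving Katoren pihehak.
No other proto-form is consistent with every reflex, so the reconstruction is *pikehag.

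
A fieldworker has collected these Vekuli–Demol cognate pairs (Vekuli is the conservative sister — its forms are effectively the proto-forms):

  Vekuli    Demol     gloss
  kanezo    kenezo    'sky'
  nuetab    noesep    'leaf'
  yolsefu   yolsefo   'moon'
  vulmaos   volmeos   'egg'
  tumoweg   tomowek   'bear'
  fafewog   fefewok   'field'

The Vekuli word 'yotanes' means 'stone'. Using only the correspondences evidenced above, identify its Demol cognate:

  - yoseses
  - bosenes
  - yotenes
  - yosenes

yosenes

nuetab ~ noesep — Vekuli t corresponds to Demol s between vowels (before a back vowel).
kanezo ~ kenezo — Vekuli a corresponds to Demol e after a consonant, before a nasal.
Applying these to Vekuli 'yotanes':
  yotanes → yosanes   (t→s between vowels (before a back vowel))
  yosanes → yosenes   (a→e after a consonant, before a nasal)
So the Demol cognate is 'yosenes'.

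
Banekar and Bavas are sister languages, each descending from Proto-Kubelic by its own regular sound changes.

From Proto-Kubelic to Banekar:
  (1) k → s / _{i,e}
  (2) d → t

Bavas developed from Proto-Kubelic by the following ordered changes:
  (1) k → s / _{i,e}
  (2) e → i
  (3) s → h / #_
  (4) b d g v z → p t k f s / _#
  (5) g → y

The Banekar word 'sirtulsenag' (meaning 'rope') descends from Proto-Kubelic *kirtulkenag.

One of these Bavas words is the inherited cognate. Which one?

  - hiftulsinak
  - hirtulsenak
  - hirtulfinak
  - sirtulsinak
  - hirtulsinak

Bavas: *kirtulkenag
  kirtulkenag → sirtulsenag   [palatalisation]
  sirtulsenag → sirtulsinag   [vowel merger]
  sirtulsinag → hirtulsinag   [debuccalisation]
  hirtulsinag → hirtulsinak   [final devoicing]
  hirtulsinak (rule 5 does not apply)
  giving Bavas hirtulsinak.

hirtulsinak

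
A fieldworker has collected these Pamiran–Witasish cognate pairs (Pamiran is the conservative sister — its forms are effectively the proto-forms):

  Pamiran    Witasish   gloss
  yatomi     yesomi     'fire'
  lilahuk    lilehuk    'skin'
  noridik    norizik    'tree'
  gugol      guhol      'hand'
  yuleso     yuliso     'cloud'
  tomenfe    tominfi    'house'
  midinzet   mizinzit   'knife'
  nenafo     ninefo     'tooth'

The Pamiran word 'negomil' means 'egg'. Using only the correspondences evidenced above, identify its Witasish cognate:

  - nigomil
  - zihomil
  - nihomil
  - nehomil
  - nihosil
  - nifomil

nihomil

yuleso ~ yuliso, midinzet ~ mizinzit — Pamiran e corresponds to Witasish i after a consonant, before a consonant other than r, m, n, p, b, f, v.
gugol ~ guhol — Pamiran g corresponds to Witasish h between vowels (before a back vowel).
Applying these to Pamiran 'negomil':
  negomil → nigomil   (e→i after a consonant, before a consonant other than r, m, n, p, b, f, v)
  nigomil → nihomil   (g→h between vowels (before a back vowel))
So the Witasish cognate is 'nihomil'.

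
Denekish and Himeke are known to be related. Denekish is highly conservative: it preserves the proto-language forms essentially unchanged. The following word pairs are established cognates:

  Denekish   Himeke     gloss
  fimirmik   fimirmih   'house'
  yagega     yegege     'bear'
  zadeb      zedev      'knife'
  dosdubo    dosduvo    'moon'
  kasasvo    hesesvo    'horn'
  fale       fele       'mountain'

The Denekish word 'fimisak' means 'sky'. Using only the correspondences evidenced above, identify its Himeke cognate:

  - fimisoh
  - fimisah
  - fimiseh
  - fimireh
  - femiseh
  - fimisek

yagega ~ yegege, zadeb ~ zedev — Denekish a corresponds to Himeke e after a consonant, before a consonant other than r, m, n, p, b, f, v.
fimirmik ~ fimirmih — Denekish k corresponds to Himeke h word-finally.
Applying these to Denekish 'fimisak':
  fimisak → fimisek   (a→e after a consonant, before a consonant other than r, m, n, p, b, f, v)
  fimisek → fimiseh   (k→h word-finally)
So the Himeke cognate is 'fimiseh'.

fimiseh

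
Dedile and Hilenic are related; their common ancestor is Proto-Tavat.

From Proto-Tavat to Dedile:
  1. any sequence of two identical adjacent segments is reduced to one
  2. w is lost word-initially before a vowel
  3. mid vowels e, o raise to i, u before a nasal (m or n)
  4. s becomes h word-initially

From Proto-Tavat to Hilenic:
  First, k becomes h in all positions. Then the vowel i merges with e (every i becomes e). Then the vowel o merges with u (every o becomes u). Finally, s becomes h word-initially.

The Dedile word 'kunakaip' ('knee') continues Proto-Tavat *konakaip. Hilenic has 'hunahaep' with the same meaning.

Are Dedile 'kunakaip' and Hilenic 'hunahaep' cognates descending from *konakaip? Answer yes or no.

Derive the expected Hilenic reflex of *konakaip:
Hilenic: *konakaip > honahaip > honahaep > hunahaep  (by unconditioned shift, vowel merger, vowel merger)
Hilenic 'hunahaep' matches the regular reflex exactly, so the pair is cognate.

yes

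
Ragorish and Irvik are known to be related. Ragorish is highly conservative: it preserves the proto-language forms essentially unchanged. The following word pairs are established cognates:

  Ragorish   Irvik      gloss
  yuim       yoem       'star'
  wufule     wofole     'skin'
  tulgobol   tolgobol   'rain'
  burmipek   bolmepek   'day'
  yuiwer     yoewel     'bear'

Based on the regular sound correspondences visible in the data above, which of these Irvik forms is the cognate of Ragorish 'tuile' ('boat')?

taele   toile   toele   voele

yuim ~ yoem, yuiwer ~ yoewel — Ragorish u corresponds to Irvik o after a consonant, before a front vowel.
yuiwer ~ yoewel — Ragorish i corresponds to Irvik e after a vowel, before a consonant other than r, m, n, p, b, f, v.
Applying these to Ragorish 'tuile':
  tuile → toile   (u→o after a consonant, before a front vowel)
  toile → toele   (i→e after a vowel, before a consonant other than r, m, n, p, b, f, v)
So the Irvik cognate is 'toele'.

toele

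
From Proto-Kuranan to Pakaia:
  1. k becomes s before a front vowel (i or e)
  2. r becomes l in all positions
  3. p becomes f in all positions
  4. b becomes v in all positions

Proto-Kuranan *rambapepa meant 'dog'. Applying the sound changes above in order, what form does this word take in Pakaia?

Pakaia: *rambapepa > lambapepa > lambafefa > lamvafefa  (by unconditioned shift, unconditioned shift, unconditioned shift)

lamvafefa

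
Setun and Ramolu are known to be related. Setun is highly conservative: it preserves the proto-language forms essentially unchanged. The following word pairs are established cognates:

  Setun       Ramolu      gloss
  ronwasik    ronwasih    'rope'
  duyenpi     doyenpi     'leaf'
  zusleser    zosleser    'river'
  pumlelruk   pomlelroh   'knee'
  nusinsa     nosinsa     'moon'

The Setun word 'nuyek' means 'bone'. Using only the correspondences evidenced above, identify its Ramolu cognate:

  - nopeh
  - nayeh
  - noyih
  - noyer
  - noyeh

duyenpi ~ doyenpi, zusleser ~ zosleser — Setun u corresponds to Ramolu o after a consonant, before a consonant other than r, m, n, p, b, f, v.
ronwasik ~ ronwasih, pumlelruk ~ pomlelroh — Setun k corresponds to Ramolu h word-finally.
Applying these to Setun 'nuyek':
  nuyek → noyek   (u→o after a consonant, before a consonant other than r, m, n, p, b, f, v)
  noyek → noyeh   (k→h word-finally)
So the Ramolu cognate is 'noyeh'.

noyeh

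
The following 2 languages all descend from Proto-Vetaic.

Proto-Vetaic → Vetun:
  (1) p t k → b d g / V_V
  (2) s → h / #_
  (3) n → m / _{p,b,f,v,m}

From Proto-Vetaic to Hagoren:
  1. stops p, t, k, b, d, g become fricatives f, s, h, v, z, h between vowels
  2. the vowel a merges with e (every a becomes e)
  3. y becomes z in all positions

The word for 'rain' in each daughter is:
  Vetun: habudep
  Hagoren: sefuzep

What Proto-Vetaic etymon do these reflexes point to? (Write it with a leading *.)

Position 1: Vetun has h, Hagoren has s. Taking the neighbouring segments as reconstructed: Vetun h could go back to *s or *h; Hagoren s can only go back to *s — the one source consistent with every daughter is *s.
Position 3: Vetun has b, Hagoren has f. Taking the neighbouring segments as reconstructed: Vetun b could go back to *p or *b; Hagoren f could go back to *p or *f — the one source consistent with every daughter is *p.
Position 2: Vetun has a, Hagoren has e. Vetun preserves a here (none of its changes turn any other segment into a), so the proto-segment is *a.
This points to *sapudep. Verify forward in each daughter:
Vetun: *sapudep > sabudep > habudep  (by intervocalic voicing, debuccalisation)
Hagoren: *sapudep
  sapudep → safuzep   [intervocalic lenition]
  safuzep → sefuzep   [vowel merger]
  sefuzep (rule 3 does not apply)
  giving Hagoren sefuzep.
No other proto-form is consistent with every reflex, so the reconstruction is *sapudep.

*sapudep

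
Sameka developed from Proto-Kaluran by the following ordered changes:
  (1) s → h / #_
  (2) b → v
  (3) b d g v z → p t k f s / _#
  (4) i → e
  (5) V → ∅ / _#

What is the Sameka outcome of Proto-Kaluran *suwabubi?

huwavuv

Sameka: *suwabubi > huwabubi > huwavuvi > huwavuve > huwavuv  (by debuccalisation, unconditioned shift, vowel merger, apocope)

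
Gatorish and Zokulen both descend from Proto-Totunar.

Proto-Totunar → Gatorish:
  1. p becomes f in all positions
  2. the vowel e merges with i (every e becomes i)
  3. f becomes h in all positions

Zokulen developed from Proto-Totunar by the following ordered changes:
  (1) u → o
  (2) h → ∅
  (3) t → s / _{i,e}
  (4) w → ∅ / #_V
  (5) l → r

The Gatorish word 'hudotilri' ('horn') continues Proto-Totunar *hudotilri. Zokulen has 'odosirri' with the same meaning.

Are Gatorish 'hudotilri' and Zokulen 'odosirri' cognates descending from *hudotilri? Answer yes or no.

yes

Derive the expected Zokulen reflex of *hudotilri:
Zokulen: *hudotilri
  hudotilri → hodotilri   [vowel merger]
  hodotilri → odotilri   [h-loss]
  odotilri → odosilri   [palatalisation]
  odosilri (rule 4 does not apply)
  odosilri → odosirri   [unconditioned shift]
  giving Zokulen odosirri.
Zokulen 'odosirri' matches the regular reflex exactly, so the pair is cognate.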